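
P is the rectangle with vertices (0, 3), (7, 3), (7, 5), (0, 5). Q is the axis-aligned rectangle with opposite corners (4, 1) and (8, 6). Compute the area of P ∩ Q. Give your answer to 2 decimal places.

6.00

|P∩Q|: x∈[4,7], y∈[3,5] → 3·2 = 6.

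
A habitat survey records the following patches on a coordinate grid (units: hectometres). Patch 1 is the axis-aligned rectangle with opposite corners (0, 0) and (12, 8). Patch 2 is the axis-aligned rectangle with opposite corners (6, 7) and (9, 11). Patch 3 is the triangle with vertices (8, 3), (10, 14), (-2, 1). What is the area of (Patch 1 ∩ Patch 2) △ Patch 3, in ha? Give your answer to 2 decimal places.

|Patch 1 ∩ Patch 2| = 3.
|(Patch 1 ∩ Patch 2) ∩ Patch 3| = 2.8182.
|(Patch 1 ∩ Patch 2) △ Patch 3| = 3 + 53 − 5.6364 = 50.36.

50.36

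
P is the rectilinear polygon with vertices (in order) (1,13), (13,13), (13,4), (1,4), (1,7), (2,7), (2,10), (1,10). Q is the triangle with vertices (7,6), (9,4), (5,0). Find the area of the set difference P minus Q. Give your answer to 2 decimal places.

|P| = 105, |P∩Q| = 2.6667.
|P ∖ Q| = |P| − |P∩Q| = 105 − 2.6667 = 102.33.

102.33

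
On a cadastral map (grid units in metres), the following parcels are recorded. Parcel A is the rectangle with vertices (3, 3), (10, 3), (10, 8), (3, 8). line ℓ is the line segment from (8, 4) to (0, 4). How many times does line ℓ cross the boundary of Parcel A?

1

The segment meets the boundary at (3,4).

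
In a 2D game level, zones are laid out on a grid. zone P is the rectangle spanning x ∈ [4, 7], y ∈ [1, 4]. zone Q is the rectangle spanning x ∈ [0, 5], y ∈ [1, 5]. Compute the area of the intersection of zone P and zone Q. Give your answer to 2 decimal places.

3.00

|zone P∩zone Q|: x∈[4,5], y∈[1,4] → 1·3 = 3.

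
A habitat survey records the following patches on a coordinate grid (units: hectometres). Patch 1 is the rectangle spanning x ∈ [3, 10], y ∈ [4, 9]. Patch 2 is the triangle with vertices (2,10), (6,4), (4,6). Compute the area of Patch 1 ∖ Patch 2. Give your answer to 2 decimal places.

33.25

|Patch 1| = 35, |Patch 1∩Patch 2| = 1.75.
|Patch 1 ∖ Patch 2| = |Patch 1| − |Patch 1∩Patch 2| = 35 − 1.75 = 33.25.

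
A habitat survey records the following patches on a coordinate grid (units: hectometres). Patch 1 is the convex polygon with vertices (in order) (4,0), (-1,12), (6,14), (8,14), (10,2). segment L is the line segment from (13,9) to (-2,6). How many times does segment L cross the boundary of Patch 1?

2

The segment meets the boundary at (1.231,6.646), (8.968,8.194).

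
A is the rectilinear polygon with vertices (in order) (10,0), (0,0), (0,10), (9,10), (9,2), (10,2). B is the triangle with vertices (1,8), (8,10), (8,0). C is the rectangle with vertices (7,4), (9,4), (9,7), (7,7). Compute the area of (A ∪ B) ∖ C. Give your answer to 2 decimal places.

|A ∪ B| = 92.
|(A ∪ B) ∩ C| = 6.
|(A ∪ B) ∖ C| = 92 − 6 = 86.00.

86.00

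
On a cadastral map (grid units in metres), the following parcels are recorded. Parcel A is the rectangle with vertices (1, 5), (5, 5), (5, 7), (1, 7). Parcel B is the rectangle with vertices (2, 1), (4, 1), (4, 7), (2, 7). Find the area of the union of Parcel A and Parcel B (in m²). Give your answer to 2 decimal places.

By inclusion–exclusion:
Individual areas: |Parcel A| = 8, |Parcel B| = 12.
|Parcel A∩Parcel B|: x∈[2,4], y∈[5,7] → 2·2 = 4.
|Parcel A ∪ Parcel B| = 20 − 4 = 16.00.

16.00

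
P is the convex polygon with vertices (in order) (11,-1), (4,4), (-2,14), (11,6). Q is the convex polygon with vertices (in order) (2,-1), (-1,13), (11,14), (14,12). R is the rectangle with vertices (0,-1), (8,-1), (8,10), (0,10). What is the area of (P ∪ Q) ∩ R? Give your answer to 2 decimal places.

64.45

The region (P ∪ Q) ∩ R is the polygon with vertices (2,-1), (0,8.333), (0,10), (8,10), (8,1.143), (5.576,2.874).
By the shoelace formula its area is 64.45.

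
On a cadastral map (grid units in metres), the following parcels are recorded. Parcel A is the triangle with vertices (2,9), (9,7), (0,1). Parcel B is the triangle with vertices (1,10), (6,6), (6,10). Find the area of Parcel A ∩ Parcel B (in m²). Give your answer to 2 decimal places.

The intersection is the polygon with vertices (6,7.857), (6,6), (2.389,8.889).
By the shoelace formula its area is 3.35.

3.35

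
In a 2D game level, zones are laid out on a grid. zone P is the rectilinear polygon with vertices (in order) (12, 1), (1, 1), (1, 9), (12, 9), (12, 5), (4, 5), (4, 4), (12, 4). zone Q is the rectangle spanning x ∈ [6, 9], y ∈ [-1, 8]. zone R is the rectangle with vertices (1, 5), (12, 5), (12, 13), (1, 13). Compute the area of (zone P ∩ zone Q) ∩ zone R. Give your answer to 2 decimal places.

9.00

The region (zone P ∩ zone Q) ∩ zone R is the polygon with vertices (6,8), (9,8), (9,5), (6,5).
By the shoelace formula its area is 9.00.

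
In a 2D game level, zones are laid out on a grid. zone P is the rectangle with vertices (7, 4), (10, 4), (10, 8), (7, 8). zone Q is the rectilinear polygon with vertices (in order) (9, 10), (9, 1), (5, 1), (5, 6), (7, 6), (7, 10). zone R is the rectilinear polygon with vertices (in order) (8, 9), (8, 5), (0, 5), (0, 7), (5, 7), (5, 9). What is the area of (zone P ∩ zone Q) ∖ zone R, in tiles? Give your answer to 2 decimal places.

5.00

|zone P ∩ zone Q| = 8.
|(zone P ∩ zone Q) ∩ zone R| = 3.
|(zone P ∩ zone Q) ∖ zone R| = 8 − 3 = 5.00.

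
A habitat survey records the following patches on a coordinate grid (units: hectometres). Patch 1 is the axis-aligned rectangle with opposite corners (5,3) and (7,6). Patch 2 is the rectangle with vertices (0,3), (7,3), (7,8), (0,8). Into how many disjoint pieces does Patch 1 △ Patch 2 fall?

Patch 1 △ Patch 2 is a single connected region.

1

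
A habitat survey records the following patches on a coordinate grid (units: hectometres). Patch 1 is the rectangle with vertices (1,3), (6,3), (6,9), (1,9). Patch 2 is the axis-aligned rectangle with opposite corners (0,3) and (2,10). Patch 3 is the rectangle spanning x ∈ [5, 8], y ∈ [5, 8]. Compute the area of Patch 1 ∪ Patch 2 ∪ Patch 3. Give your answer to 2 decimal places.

44.00

By inclusion–exclusion:
Individual areas: |Patch 1| = 30, |Patch 2| = 14, |Patch 3| = 9.
|Patch 1∩Patch 2|: x∈[1,2], y∈[3,9] → 1·6 = 6.
|Patch 1∩Patch 3|: x∈[5,6], y∈[5,8] → 1·3 = 3.
|Patch 2∩Patch 3| = 0 (no overlap).
|Patch 1∩Patch 2∩Patch 3| = 0.
|Patch 1 ∪ Patch 2 ∪ Patch 3| = 53 − 9 + 0 = 44.00.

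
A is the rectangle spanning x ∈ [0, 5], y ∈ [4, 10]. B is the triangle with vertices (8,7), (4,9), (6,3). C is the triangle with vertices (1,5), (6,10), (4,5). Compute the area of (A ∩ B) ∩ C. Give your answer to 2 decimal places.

The region (A ∩ B) ∩ C is the polygon with vertices (4.25,8.25), (4.667,8.667), (5,8.5), (5,7.5), (4.727,6.818).
By the shoelace formula its area is 0.84.

0.84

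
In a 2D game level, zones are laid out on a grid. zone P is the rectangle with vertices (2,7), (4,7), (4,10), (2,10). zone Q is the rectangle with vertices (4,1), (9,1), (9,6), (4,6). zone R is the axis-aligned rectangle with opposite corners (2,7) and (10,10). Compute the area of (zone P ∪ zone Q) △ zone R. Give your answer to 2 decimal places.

|zone P ∪ zone Q| = 31.
|(zone P ∪ zone Q) ∩ zone R| = 6.
|(zone P ∪ zone Q) △ zone R| = 31 + 24 − 12 = 43.00.

43.00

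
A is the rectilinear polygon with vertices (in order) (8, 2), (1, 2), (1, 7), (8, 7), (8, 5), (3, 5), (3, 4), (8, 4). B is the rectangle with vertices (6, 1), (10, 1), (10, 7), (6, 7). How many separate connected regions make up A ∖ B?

A ∖ B is a single connected region.

1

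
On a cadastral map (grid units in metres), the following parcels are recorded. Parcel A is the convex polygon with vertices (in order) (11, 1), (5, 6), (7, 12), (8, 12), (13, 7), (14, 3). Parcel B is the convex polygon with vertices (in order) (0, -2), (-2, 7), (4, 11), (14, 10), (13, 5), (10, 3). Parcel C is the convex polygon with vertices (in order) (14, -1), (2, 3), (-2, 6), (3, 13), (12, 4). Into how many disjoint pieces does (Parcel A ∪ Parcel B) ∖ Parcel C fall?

(Parcel A ∪ Parcel B) ∖ Parcel C splits into 3 disjoint pieces (area 25.7333, area 0.5971, area 36.0185).

3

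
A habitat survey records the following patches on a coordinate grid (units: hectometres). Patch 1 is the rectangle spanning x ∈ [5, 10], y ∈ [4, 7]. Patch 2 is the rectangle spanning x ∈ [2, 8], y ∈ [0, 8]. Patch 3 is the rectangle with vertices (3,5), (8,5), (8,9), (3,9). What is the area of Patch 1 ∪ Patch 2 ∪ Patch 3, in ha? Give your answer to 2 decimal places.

59.00

By inclusion–exclusion:
Individual areas: |Patch 1| = 15, |Patch 2| = 48, |Patch 3| = 20.
|Patch 1∩Patch 2|: x∈[5,8], y∈[4,7] → 3·3 = 9.
|Patch 1∩Patch 3|: x∈[5,8], y∈[5,7] → 3·2 = 6.
|Patch 2∩Patch 3|: x∈[3,8], y∈[5,8] → 5·3 = 15.
|Patch 1∩Patch 2∩Patch 3| = 6.
|Patch 1 ∪ Patch 2 ∪ Patch 3| = 83 − 30 + 6 = 59.00.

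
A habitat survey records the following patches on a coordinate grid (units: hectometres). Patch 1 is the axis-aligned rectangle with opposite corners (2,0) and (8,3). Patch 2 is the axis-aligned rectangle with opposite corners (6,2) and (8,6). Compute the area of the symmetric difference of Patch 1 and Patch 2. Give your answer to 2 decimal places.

22.00

|Patch 1∩Patch 2|: x∈[6,8], y∈[2,3] → 2·1 = 2.
|Patch 1 △ Patch 2| = |Patch 1| + |Patch 2| − 2·|Patch 1∩Patch 2| = 18 + 8 − 4 = 22.00.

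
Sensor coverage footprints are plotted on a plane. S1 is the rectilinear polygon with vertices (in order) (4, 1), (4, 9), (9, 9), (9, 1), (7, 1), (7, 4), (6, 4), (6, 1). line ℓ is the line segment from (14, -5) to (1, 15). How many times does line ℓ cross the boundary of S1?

2

The segment meets the boundary at (4.9,9), (9,2.692).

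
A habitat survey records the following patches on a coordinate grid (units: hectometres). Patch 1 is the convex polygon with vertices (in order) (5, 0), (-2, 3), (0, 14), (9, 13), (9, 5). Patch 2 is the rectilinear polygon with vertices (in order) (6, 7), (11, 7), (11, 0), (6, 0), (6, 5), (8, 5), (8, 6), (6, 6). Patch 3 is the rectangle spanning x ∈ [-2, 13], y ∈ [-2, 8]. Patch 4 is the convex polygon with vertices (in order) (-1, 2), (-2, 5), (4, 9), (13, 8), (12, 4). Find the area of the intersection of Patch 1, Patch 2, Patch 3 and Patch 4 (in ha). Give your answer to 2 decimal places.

8.10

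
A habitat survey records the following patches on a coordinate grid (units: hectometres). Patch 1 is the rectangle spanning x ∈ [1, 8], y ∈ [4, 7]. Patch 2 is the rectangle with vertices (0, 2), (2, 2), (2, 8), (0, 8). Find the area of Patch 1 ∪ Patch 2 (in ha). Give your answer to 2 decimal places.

By inclusion–exclusion:
Individual areas: |Patch 1| = 21, |Patch 2| = 12.
|Patch 1∩Patch 2|: x∈[1,2], y∈[4,7] → 1·3 = 3.
|Patch 1 ∪ Patch 2| = 33 − 3 = 30.00.

30.00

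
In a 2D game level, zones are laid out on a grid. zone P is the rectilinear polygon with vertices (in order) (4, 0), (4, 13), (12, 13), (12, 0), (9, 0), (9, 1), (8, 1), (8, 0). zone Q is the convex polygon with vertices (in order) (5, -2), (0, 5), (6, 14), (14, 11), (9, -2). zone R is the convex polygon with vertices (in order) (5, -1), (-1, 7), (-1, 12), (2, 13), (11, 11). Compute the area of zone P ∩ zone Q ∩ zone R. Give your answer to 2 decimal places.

The intersection is the polygon with vertices (4.903,12.355), (11,11), (5.5,0), (4.25,0), (4,0.333), (4,11).
By the shoelace formula its area is 51.45.

51.45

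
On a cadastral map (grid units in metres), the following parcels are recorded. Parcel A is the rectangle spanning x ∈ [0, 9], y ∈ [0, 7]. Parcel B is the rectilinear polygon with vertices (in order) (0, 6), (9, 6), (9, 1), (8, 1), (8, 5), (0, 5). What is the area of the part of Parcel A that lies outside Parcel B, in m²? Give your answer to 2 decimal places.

|Parcel A| = 63, |Parcel A∩Parcel B| = 13.
|Parcel A ∖ Parcel B| = |Parcel A| − |Parcel A∩Parcel B| = 63 − 13 = 50.00.

50.00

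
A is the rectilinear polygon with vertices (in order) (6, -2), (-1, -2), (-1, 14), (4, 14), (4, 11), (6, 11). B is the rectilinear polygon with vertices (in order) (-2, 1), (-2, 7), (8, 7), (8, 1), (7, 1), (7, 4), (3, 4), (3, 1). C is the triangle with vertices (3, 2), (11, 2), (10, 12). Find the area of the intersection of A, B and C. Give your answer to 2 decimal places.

1.83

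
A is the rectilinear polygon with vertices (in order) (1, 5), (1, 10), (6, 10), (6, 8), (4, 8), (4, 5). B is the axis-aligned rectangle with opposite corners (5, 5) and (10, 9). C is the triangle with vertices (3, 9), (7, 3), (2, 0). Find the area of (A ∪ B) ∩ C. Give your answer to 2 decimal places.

|A ∪ B| = 38.
|(A ∪ B) ∩ C| = 4.47.

4.47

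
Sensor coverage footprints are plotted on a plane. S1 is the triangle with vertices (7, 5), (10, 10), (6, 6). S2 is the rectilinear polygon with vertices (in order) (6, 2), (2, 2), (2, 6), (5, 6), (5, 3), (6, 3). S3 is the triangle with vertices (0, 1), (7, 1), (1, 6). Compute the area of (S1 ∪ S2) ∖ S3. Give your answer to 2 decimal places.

10.98

|S1 ∪ S2| = 17.
|(S1 ∪ S2) ∩ S3| = 6.0167.
|(S1 ∪ S2) ∖ S3| = 17 − 6.0167 = 10.98.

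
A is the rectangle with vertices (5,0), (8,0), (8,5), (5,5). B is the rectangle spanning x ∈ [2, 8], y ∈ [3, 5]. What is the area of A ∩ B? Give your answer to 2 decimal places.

6.00

|A∩B|: x∈[5,8], y∈[3,5] → 3·2 = 6.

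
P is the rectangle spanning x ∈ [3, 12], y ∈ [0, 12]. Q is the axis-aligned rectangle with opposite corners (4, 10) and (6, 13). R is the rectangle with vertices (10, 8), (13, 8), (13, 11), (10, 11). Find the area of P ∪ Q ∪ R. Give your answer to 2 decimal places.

113.00

By inclusion–exclusion:
Individual areas: |P| = 108, |Q| = 6, |R| = 9.
|P∩Q|: x∈[4,6], y∈[10,12] → 2·2 = 4.
|P∩R|: x∈[10,12], y∈[8,11] → 2·3 = 6.
|Q∩R| = 0 (no overlap).
|P∩Q∩R| = 0.
|P ∪ Q ∪ R| = 123 − 10 + 0 = 113.00.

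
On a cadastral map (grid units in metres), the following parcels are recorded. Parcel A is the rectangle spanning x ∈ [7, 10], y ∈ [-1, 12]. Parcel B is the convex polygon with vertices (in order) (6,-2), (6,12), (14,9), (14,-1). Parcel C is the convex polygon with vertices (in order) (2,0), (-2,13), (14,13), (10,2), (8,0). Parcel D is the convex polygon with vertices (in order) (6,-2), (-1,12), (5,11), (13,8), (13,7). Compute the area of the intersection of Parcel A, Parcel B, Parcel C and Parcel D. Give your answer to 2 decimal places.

25.22

The intersection is the polygon with vertices (10,3.143), (7.556,0), (7,0), (7,10.25), (10,9.125).
By the shoelace formula its area is 25.22.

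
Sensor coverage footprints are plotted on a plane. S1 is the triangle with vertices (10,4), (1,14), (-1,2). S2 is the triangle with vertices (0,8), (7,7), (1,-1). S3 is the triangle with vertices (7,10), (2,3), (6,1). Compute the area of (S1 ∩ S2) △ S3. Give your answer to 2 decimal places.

|S1 ∩ S2| = 25.4712.
|(S1 ∩ S2) ∩ S3| = 8.8789.
|(S1 ∩ S2) △ S3| = 25.4712 + 19 − 17.7578 = 26.71.

26.71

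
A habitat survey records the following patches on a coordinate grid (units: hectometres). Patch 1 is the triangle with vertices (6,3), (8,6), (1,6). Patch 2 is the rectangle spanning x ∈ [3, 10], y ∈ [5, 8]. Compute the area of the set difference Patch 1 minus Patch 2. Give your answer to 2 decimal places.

5.83

|Patch 1| = 10.5, |Patch 1∩Patch 2| = 4.6667.
|Patch 1 ∖ Patch 2| = |Patch 1| − |Patch 1∩Patch 2| = 10.5 − 4.6667 = 5.83.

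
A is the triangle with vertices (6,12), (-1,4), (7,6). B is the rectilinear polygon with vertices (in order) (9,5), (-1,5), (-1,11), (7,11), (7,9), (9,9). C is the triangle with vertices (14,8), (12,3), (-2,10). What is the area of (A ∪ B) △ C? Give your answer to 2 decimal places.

|A ∪ B| = 58.0833.
|(A ∪ B) ∩ C| = 22.25.
|(A ∪ B) △ C| = 58.0833 + 42 − 44.5 = 55.58.

55.58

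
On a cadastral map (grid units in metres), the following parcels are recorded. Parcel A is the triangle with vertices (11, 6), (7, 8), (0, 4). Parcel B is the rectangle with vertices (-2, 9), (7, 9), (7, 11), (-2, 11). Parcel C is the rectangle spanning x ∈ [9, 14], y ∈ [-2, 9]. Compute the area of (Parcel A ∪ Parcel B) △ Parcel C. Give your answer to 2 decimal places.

|Parcel A ∪ Parcel B| = 33.
|(Parcel A ∪ Parcel B) ∩ Parcel C| = 1.3636.
|(Parcel A ∪ Parcel B) △ Parcel C| = 33 + 55 − 2.7273 = 85.27.

85.27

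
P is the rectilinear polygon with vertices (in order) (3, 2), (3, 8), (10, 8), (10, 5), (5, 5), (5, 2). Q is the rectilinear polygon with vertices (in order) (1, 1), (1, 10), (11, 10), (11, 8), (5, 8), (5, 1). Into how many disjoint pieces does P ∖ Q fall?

P ∖ Q is a single connected region.

1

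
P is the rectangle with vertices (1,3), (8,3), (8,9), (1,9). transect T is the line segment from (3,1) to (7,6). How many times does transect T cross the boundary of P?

The segment meets the boundary at (4.6,3).

1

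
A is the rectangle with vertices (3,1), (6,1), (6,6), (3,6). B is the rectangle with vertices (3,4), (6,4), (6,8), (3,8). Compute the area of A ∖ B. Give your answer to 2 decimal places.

9.00

|A∩B|: x∈[3,6], y∈[4,6] → 3·2 = 6.
|A| = 15.
|A ∖ B| = |A| − |A∩B| = 15 − 6 = 9.00.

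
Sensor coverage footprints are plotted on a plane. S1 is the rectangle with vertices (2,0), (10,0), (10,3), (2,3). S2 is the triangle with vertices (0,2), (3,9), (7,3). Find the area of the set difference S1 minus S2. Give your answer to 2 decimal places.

|S1| = 24, |S1∩S2| = 1.7857.
|S1 ∖ S2| = |S1| − |S1∩S2| = 24 − 1.7857 = 22.21.

22.21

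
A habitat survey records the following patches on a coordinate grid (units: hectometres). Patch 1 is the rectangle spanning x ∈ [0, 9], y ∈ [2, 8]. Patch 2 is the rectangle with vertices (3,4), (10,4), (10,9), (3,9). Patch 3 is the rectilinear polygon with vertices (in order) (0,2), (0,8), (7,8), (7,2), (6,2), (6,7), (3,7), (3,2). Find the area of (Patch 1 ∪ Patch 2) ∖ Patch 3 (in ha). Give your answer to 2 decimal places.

38.00

|Patch 1 ∪ Patch 2| = 65.
|(Patch 1 ∪ Patch 2) ∩ Patch 3| = 27.
|(Patch 1 ∪ Patch 2) ∖ Patch 3| = 65 − 27 = 38.00.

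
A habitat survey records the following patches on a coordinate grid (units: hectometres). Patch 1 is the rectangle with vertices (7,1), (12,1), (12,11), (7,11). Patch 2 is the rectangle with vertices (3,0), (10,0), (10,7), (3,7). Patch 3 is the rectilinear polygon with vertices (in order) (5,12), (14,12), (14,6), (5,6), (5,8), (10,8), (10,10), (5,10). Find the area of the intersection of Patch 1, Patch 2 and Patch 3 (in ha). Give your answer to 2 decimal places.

The intersection is the polygon with vertices (7,7), (10,7), (10,6), (7,6).
By the shoelace formula its area is 3.00.

3.00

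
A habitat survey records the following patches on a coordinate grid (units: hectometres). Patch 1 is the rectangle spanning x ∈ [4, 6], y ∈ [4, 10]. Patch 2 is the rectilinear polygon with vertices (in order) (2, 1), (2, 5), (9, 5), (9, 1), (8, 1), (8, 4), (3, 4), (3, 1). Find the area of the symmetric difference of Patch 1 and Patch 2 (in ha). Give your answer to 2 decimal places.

|Patch 1| = 12, |Patch 2| = 13, |Patch 1∩Patch 2| = 2.
|Patch 1 △ Patch 2| = |Patch 1| + |Patch 2| − 2·|Patch 1∩Patch 2| = 12 + 13 − 4 = 21.00.

21.00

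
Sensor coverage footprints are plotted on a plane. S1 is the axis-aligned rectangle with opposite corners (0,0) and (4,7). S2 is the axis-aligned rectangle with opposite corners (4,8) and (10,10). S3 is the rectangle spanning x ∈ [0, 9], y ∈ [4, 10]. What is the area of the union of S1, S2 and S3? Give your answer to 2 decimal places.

72.00

By inclusion–exclusion:
Individual areas: |S1| = 28, |S2| = 12, |S3| = 54.
|S1∩S2| = 0 (no overlap).
|S1∩S3|: x∈[0,4], y∈[4,7] → 4·3 = 12.
|S2∩S3|: x∈[4,9], y∈[8,10] → 5·2 = 10.
|S1∩S2∩S3| = 0.
|S1 ∪ S2 ∪ S3| = 94 − 22 + 0 = 72.00.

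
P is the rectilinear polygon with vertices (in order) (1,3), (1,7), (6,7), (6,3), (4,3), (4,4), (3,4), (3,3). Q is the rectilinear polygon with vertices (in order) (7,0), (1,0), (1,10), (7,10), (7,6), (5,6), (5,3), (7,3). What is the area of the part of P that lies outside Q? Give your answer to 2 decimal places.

|P| = 19, |P∩Q| = 16.
|P ∖ Q| = |P| − |P∩Q| = 19 − 16 = 3.00.

3.00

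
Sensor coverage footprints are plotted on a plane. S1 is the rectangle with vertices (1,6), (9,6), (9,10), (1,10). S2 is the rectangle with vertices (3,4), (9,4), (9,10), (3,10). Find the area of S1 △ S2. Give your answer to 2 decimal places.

20.00

|S1∩S2|: x∈[3,9], y∈[6,10] → 6·4 = 24.
|S1 △ S2| = |S1| + |S2| − 2·|S1∩S2| = 32 + 36 − 48 = 20.00.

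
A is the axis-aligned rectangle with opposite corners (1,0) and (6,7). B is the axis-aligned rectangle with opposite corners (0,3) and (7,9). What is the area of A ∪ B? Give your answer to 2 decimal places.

By inclusion–exclusion:
Individual areas: |A| = 35, |B| = 42.
|A∩B|: x∈[1,6], y∈[3,7] → 5·4 = 20.
|A ∪ B| = 77 − 20 = 57.00.

57.00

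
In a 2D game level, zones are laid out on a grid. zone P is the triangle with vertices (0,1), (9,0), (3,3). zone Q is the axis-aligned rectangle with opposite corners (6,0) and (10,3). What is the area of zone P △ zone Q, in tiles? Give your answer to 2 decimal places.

19.00

|zone P| = 10.5, |zone Q| = 12, |zone P∩zone Q| = 1.75.
|zone P △ zone Q| = |zone P| + |zone Q| − 2·|zone P∩zone Q| = 10.5 + 12 − 3.5 = 19.00.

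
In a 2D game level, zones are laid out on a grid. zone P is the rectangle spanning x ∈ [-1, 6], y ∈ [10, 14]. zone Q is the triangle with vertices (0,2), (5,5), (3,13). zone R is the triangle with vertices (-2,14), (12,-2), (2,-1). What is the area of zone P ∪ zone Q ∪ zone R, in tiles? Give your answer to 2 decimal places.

By inclusion–exclusion:
Individual areas: |zone P| = 28, |zone Q| = 23, |zone R| = 73.
|zone P∩zone Q| = 2.3523.
|zone P∩zone R| = 3.5631.
|zone Q∩zone R| = 15.8378.
|zone P∩zone Q∩zone R| = 0.
|zone P ∪ zone Q ∪ zone R| = 124 − 21.7532 + 0 = 102.25.

102.25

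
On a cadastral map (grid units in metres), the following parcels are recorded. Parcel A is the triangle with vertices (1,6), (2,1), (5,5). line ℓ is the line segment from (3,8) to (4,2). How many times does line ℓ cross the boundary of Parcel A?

The segment meets the boundary at (3.435,5.391), (3.773,3.364).

2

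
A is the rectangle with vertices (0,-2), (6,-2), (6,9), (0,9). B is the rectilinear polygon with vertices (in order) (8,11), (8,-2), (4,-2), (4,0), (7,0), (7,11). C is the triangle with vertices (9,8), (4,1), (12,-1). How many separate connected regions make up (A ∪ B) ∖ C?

2

(A ∪ B) ∖ C splits into 2 disjoint pieces (area 66.825, area 5.1).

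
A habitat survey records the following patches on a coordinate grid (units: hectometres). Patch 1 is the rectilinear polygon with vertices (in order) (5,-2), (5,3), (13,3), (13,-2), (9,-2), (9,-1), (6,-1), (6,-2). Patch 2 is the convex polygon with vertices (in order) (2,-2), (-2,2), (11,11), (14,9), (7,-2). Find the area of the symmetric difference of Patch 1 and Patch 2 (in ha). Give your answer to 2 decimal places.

103.73

|Patch 1| = 37, |Patch 2| = 100, |Patch 1∩Patch 2| = 16.6364.
|Patch 1 △ Patch 2| = |Patch 1| + |Patch 2| − 2·|Patch 1∩Patch 2| = 37 + 100 − 33.2727 = 103.73.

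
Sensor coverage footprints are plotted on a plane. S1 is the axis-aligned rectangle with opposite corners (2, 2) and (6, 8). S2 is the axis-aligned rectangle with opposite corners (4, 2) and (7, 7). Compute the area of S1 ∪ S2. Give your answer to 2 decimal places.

By inclusion–exclusion:
Individual areas: |S1| = 24, |S2| = 15.
|S1∩S2|: x∈[4,6], y∈[2,7] → 2·5 = 10.
|S1 ∪ S2| = 39 − 10 = 29.00.

29.00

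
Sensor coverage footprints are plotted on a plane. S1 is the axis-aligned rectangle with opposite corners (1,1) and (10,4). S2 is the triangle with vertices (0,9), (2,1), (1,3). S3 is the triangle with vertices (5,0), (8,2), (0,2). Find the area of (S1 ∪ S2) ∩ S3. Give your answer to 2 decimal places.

The region (S1 ∪ S2) ∩ S3 is the polygon with vertices (2.5,1), (1,1.6), (1,2), (8,2), (6.5,1).
By the shoelace formula its area is 5.80.

5.80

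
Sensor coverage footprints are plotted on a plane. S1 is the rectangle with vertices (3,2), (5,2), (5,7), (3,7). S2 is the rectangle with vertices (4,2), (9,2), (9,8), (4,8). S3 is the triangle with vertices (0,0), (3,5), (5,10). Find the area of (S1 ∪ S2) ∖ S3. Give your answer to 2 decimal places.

34.40

|S1 ∪ S2| = 35.
|(S1 ∪ S2) ∩ S3| = 0.6.
|(S1 ∪ S2) ∖ S3| = 35 − 0.6 = 34.40.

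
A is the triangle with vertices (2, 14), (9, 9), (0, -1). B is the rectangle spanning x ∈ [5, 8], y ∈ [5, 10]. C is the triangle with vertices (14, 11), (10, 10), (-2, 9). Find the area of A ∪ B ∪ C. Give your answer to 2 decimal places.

By inclusion–exclusion:
Individual areas: |A| = 57.5, |B| = 15, |C| = 4.
|A∩B| = 11.1873.
|A∩C| = 1.6832.
|B∩C| = 0.8125.
|A∩B∩C| = 0.7642.
|A ∪ B ∪ C| = 76.5 − 13.683 + 0.7642 = 63.58.

63.58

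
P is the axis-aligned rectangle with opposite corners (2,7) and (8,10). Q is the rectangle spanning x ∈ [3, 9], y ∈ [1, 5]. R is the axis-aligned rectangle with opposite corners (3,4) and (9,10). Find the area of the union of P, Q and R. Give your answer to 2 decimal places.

57.00

By inclusion–exclusion:
Individual areas: |P| = 18, |Q| = 24, |R| = 36.
|P∩Q| = 0 (no overlap).
|P∩R|: x∈[3,8], y∈[7,10] → 5·3 = 15.
|Q∩R|: x∈[3,9], y∈[4,5] → 6·1 = 6.
|P∩Q∩R| = 0.
|P ∪ Q ∪ R| = 78 − 21 + 0 = 57.00.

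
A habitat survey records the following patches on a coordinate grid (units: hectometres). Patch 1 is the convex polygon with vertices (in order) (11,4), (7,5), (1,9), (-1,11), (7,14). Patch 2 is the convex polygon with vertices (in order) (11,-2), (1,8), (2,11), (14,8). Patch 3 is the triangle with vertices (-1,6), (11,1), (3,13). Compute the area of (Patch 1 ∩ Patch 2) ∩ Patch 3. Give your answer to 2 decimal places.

18.09

The region (Patch 1 ∩ Patch 2) ∩ Patch 3 is the polygon with vertices (1.273,8.818), (2,11), (4.8,10.3), (8.6,4.6), (7,5).
By the shoelace formula its area is 18.09.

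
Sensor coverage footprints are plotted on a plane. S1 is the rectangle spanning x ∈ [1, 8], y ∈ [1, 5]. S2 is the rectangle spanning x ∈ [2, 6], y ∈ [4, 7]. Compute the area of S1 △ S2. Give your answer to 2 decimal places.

32.00

|S1∩S2|: x∈[2,6], y∈[4,5] → 4·1 = 4.
|S1 △ S2| = |S1| + |S2| − 2·|S1∩S2| = 28 + 12 − 8 = 32.00.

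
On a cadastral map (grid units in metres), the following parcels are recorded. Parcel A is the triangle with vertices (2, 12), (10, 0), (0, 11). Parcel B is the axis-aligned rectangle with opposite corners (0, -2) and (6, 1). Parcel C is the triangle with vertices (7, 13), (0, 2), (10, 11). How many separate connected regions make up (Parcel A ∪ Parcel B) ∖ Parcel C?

(Parcel A ∪ Parcel B) ∖ Parcel C splits into 3 disjoint pieces (area 5.0417, area 8.3512, area 18).

3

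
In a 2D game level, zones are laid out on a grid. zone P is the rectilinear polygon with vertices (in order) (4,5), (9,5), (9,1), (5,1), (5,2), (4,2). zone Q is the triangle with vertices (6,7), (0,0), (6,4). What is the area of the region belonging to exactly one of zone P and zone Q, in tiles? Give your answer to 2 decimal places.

21.43

|zone P| = 19, |zone Q| = 9, |zone P∩zone Q| = 3.2857.
|zone P △ zone Q| = |zone P| + |zone Q| − 2·|zone P∩zone Q| = 19 + 9 − 6.5714 = 21.43.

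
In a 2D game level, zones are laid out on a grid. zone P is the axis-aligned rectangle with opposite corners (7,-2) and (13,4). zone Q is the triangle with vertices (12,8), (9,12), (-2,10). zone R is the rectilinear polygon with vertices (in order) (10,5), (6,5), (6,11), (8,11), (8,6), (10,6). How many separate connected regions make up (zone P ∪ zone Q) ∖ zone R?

(zone P ∪ zone Q) ∖ zone R splits into 2 disjoint pieces (area 36, area 20.4286).

2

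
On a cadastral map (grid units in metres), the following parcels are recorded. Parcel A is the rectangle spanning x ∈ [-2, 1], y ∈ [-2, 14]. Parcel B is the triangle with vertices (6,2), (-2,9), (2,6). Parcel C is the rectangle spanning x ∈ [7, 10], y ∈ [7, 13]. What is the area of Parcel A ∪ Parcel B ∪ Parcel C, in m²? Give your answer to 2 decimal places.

By inclusion–exclusion:
Individual areas: |Parcel A| = 48, |Parcel B| = 2, |Parcel C| = 18.
|Parcel A∩Parcel B| = 0.5625.
|Parcel A∩Parcel C| = 0 (no overlap).
|Parcel B∩Parcel C| = 0.
|Parcel A∩Parcel B∩Parcel C| = 0.
|Parcel A ∪ Parcel B ∪ Parcel C| = 68 − 0.5625 + 0 = 67.44.

67.44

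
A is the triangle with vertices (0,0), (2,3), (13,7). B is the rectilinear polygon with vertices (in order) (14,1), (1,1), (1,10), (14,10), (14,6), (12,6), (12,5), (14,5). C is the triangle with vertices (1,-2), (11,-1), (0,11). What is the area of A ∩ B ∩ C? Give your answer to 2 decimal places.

8.00

The intersection is the polygon with vertices (6,4.455), (6.751,3.635), (1.857,1), (1,1), (1,1.5), (2,3).
By the shoelace formula its area is 8.00.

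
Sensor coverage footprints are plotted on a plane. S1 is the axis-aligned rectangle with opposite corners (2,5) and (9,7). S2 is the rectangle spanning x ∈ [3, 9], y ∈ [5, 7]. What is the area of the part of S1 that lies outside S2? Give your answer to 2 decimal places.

|S1∩S2|: x∈[3,9], y∈[5,7] → 6·2 = 12.
|S1| = 14.
|S1 ∖ S2| = |S1| − |S1∩S2| = 14 − 12 = 2.00.

2.00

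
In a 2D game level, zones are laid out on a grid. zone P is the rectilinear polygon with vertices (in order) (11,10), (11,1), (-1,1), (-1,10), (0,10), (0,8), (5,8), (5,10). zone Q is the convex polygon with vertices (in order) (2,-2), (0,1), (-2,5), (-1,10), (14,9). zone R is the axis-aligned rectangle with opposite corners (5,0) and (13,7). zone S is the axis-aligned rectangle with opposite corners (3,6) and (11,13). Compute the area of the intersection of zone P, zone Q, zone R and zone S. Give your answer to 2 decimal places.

5.97

The intersection is the polygon with vertices (5,7), (11,7), (11,6.25), (10.727,6), (5,6).
By the shoelace formula its area is 5.97.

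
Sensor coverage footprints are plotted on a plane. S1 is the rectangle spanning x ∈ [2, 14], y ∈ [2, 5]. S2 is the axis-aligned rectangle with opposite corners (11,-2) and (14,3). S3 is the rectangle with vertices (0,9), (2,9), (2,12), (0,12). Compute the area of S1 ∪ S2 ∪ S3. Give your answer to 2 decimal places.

By inclusion–exclusion:
Individual areas: |S1| = 36, |S2| = 15, |S3| = 6.
|S1∩S2|: x∈[11,14], y∈[2,3] → 3·1 = 3.
|S1∩S3| = 0 (no overlap).
|S2∩S3| = 0 (no overlap).
|S1∩S2∩S3| = 0.
|S1 ∪ S2 ∪ S3| = 57 − 3 + 0 = 54.00.

54.00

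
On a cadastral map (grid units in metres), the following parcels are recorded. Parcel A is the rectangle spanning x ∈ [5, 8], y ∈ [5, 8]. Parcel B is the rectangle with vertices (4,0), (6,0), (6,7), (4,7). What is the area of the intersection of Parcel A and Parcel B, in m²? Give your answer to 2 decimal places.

2.00

|Parcel A∩Parcel B|: x∈[5,6], y∈[5,7] → 1·2 = 2.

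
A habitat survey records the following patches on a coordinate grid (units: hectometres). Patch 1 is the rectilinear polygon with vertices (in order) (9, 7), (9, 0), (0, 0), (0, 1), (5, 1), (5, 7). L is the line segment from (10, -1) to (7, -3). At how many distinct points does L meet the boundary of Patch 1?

The segment lies entirely outside Patch 1 and never meets its boundary.

0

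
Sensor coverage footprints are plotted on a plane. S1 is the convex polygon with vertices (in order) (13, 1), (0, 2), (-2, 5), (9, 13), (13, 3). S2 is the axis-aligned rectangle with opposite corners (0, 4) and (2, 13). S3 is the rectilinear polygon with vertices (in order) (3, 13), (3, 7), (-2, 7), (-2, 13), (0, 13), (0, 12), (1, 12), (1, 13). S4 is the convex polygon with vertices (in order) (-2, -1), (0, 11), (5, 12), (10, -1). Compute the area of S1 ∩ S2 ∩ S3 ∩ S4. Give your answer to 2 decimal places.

0.57

The intersection is the polygon with vertices (0.75,7), (2,7.909), (2,7).
By the shoelace formula its area is 0.57.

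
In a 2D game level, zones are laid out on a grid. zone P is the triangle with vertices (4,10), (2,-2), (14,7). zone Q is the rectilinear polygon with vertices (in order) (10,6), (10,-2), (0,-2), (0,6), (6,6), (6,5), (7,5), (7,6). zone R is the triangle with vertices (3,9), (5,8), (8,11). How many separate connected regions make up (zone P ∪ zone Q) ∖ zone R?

(zone P ∪ zone Q) ∖ zone R splits into 2 disjoint pieces (area 0.2893, area 105.4487).

2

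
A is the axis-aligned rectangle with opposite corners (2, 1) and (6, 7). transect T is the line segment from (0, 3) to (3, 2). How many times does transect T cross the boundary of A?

1

The segment meets the boundary at (2,2.333).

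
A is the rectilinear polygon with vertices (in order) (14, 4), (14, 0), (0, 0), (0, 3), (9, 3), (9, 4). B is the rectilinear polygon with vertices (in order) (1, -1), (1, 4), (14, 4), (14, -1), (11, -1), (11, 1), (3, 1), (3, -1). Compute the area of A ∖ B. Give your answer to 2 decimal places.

11.00

|A| = 47, |A∩B| = 36.
|A ∖ B| = |A| − |A∩B| = 47 − 36 = 11.00.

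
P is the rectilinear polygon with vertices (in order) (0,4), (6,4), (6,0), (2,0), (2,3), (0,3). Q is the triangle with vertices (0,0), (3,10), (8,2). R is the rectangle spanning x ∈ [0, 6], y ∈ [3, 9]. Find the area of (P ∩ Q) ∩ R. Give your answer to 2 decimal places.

4.95

The region (P ∩ Q) ∩ R is the polygon with vertices (6,3), (2,3), (0.9,3), (1.2,4), (6,4).
By the shoelace formula its area is 4.95.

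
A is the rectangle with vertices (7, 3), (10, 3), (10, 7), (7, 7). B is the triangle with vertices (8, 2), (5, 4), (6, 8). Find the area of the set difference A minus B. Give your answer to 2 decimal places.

11.33

|A| = 12, |A∩B| = 0.6667.
|A ∖ B| = |A| − |A∩B| = 12 − 0.6667 = 11.33.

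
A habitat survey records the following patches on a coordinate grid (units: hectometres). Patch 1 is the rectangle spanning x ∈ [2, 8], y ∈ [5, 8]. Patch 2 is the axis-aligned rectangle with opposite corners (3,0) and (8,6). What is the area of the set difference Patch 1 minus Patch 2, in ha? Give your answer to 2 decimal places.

13.00

|Patch 1∩Patch 2|: x∈[3,8], y∈[5,6] → 5·1 = 5.
|Patch 1| = 18.
|Patch 1 ∖ Patch 2| = |Patch 1| − |Patch 1∩Patch 2| = 18 − 5 = 13.00.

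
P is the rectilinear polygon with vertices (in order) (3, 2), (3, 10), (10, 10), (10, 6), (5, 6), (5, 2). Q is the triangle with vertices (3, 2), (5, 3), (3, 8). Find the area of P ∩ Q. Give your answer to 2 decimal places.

6.00

The intersection is the polygon with vertices (3,8), (5,3), (3,2).
By the shoelace formula its area is 6.00.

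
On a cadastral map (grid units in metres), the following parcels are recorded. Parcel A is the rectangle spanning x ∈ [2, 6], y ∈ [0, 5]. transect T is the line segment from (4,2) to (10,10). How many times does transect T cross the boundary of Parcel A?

1

The segment meets the boundary at (6,4.667).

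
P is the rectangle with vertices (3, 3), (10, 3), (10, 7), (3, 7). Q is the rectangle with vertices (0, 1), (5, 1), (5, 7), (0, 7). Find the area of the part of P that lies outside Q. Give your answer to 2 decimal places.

20.00

|P∩Q|: x∈[3,5], y∈[3,7] → 2·4 = 8.
|P| = 28.
|P ∖ Q| = |P| − |P∩Q| = 28 − 8 = 20.00.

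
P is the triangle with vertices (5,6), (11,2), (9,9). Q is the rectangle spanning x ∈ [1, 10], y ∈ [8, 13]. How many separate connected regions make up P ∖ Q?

1

P ∖ Q is a single connected region.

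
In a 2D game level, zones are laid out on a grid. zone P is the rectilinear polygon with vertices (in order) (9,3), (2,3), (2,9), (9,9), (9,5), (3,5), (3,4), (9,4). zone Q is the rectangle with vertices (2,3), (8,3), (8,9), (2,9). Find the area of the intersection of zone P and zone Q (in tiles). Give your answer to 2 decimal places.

The intersection is the polygon with vertices (2,3), (2,9), (8,9), (8,5), (3,5), (3,4), (8,4), (8,3).
By the shoelace formula its area is 31.00.

31.00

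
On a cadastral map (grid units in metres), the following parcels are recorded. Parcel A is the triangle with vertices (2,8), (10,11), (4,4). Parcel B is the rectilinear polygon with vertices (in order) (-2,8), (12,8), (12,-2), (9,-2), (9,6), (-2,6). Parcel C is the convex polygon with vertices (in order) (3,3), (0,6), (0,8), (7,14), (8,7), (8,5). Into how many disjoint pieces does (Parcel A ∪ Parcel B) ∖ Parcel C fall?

(Parcel A ∪ Parcel B) ∖ Parcel C splits into 3 disjoint pieces (area 2.1294, area 32.0714, area 4).

3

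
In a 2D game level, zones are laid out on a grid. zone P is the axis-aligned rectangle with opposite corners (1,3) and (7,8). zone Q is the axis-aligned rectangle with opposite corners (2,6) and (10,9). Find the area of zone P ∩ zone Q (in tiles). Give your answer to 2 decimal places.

10.00

|zone P∩zone Q|: x∈[2,7], y∈[6,8] → 5·2 = 10.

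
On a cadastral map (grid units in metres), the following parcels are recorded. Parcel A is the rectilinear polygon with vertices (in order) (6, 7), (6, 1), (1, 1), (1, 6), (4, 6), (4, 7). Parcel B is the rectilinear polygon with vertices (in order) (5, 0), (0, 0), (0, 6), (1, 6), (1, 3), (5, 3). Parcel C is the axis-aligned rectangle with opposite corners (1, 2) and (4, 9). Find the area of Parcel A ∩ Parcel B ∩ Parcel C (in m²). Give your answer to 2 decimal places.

3.00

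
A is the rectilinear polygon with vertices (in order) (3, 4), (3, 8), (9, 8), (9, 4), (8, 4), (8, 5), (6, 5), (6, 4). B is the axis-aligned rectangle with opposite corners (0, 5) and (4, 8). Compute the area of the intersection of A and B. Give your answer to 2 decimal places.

The intersection is the polygon with vertices (3,8), (4,8), (4,5), (3,5).
By the shoelace formula its area is 3.00.

3.00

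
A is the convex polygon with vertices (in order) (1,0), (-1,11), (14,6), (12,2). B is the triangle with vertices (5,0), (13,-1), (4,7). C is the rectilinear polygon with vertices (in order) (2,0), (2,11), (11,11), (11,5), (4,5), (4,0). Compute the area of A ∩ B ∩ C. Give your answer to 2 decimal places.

The intersection is the polygon with vertices (4,7), (6.25,5), (4.286,5).
By the shoelace formula its area is 1.96.

1.96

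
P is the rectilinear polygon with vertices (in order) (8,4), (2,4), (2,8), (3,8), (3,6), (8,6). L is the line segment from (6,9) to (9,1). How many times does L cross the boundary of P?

2

The segment meets the boundary at (7.875,4), (7.125,6).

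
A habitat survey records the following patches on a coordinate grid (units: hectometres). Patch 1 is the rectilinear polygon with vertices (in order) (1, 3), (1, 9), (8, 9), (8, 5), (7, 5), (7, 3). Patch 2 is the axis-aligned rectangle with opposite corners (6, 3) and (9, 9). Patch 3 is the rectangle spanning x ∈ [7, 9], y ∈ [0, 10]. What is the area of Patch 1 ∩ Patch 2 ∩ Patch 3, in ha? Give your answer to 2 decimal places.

4.00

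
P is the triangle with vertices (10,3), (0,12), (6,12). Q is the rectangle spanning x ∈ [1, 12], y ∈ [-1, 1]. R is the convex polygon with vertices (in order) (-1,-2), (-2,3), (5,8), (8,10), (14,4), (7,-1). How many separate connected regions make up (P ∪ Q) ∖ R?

2

(P ∪ Q) ∖ R splits into 2 disjoint pieces (area 16.744, area 7.2).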